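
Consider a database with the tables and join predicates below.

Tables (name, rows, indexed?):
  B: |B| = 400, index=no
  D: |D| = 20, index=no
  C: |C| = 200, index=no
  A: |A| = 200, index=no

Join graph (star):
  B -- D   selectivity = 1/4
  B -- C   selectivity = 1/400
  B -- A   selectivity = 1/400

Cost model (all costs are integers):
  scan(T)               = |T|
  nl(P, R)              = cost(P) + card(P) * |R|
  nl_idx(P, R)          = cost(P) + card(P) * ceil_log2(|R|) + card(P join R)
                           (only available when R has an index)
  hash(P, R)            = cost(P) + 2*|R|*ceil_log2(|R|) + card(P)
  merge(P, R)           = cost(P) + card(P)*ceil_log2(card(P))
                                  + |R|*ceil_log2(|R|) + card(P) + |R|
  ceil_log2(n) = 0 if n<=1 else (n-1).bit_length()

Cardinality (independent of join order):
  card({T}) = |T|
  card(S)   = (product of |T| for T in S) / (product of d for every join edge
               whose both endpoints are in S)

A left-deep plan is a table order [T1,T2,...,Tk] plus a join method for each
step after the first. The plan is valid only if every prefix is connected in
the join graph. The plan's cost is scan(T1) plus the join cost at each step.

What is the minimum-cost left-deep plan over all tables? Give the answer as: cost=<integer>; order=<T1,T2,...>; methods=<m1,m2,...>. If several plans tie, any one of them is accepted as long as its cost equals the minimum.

Selinger DP (subsets sized 1..n):
  {B}: scan cost=400, card=400
  {D}: scan cost=20, card=20
  {C}: scan cost=200, card=200
  {A}: scan cost=200, card=200
  {BD}: card=2000; try (D,hash)→1000, (B,merge)→4140, (D,merge)→4520, (B,hash)→7240, (B,nl)→8020, (D,nl)→8400; best=1000 via (D,hash)
  {BC}: card=200; try (C,hash)→4000, (B,merge)→6000, (C,merge)→6200, (B,hash)→7600, (B,nl)→80200, (C,nl)→80400; best=4000 via (C,hash)
  {AB}: card=200; try (A,hash)→4000, (B,merge)→6000, (A,merge)→6200, (B,hash)→7600, (B,nl)→80200, (A,nl)→80400; best=4000 via (A,hash)
  {BCD}: card=1000; try (D,hash)→4400, (D,merge)→5920, (C,hash)→6200, (D,nl)→8000, (C,merge)→26800, (C,nl)→401000; best=4400 via (D,hash)
  {ABD}: card=1000; try (D,hash)→4400, (D,merge)→5920, (A,hash)→6200, (D,nl)→8000, (A,merge)→26800, (A,nl)→401000; best=4400 via (D,hash)
  {ABC}: card=100; try (C,hash)→7400, (A,hash)→7400, (C,merge)→7600, (A,merge)→7600, (C,nl)→44000, (A,nl)→44000; best=7400 via (C,hash)
  {ABCD}: card=500; try (D,hash)→7700, (D,merge)→8320, (C,hash)→8600, (A,hash)→8600, (D,nl)→9400, (C,merge)→17200 …(+3); best=7700 via (D,hash)

cost=7700; order=B,A,C,D; methods=hash,hash,hash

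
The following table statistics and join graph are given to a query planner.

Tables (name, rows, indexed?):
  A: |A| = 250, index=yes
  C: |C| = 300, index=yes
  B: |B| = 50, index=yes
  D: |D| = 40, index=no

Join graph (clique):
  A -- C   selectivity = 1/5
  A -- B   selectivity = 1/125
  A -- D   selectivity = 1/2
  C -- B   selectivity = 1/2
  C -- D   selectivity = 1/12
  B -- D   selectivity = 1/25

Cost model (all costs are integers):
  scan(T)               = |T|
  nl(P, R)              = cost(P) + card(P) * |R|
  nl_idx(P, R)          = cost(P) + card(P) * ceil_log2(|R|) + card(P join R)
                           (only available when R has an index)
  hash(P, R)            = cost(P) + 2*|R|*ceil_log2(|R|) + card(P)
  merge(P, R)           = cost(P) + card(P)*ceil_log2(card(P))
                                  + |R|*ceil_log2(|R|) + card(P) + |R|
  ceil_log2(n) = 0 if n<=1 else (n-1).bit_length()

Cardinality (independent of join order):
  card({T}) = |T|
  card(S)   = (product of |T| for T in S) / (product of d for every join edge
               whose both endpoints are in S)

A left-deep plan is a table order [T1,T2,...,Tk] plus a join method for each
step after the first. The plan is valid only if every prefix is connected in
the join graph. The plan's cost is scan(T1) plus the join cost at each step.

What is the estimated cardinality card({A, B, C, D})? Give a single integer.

Tables in S: A(250), B(50), C(300), D(40)
Edges inside S: A-C(d=5), A-B(d=125), A-D(d=2), C-B(d=2), C-D(d=12), B-D(d=25)
numerator = 250 * 50 * 300 * 40 = 150000000
denominator = 5 * 125 * 2 * 2 * 12 * 25 = 750000
card(S) = 150000000 / 750000 = 200

200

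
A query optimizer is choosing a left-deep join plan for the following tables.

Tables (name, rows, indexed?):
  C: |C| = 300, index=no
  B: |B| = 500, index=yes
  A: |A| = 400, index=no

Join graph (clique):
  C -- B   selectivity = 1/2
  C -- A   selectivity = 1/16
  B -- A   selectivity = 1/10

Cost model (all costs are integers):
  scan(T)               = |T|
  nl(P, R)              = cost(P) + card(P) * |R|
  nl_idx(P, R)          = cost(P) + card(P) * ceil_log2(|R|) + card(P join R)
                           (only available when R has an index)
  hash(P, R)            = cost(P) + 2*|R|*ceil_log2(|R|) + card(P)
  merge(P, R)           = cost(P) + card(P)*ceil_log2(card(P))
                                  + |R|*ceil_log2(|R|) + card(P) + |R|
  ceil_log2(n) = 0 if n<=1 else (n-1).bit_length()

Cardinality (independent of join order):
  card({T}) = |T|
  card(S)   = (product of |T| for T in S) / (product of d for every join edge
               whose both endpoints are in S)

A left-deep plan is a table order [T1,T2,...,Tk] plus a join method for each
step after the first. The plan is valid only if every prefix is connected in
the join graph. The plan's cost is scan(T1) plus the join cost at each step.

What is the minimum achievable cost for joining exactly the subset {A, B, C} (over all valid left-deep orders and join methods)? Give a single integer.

22700

Selinger DP over subsets of {A,B,C}:
  {C}: scan cost=300, card=300
  {B}: scan cost=500, card=500
  {A}: scan cost=400, card=400
  {BC}: card=75000; try (C,hash)→6400, (B,merge)→8300, (C,merge)→8500, (B,hash)→9600, (B,nl_idx)→78000, (B,nl)→150300 …(+1); best=6400 via (C,hash)
  {AC}: card=7500; try (C,hash)→6200, (A,merge)→7300, (C,merge)→7400, (A,hash)→7800, (A,nl)→120300, (C,nl)→120400; best=6200 via (C,hash)
  {AB}: card=20000; try (A,hash)→8200, (B,merge)→9400, (A,merge)→9500, (B,hash)→9800, (B,nl_idx)→24000, (B,nl)→200400 …(+1); best=8200 via (A,hash)
  {ABC}: card=187500; try (B,hash)→22700, (C,hash)→33600, (A,hash)→88600, (B,merge)→116200, (B,nl_idx)→261200, (C,merge)→331200 …(+4); best=22700 via (B,hash)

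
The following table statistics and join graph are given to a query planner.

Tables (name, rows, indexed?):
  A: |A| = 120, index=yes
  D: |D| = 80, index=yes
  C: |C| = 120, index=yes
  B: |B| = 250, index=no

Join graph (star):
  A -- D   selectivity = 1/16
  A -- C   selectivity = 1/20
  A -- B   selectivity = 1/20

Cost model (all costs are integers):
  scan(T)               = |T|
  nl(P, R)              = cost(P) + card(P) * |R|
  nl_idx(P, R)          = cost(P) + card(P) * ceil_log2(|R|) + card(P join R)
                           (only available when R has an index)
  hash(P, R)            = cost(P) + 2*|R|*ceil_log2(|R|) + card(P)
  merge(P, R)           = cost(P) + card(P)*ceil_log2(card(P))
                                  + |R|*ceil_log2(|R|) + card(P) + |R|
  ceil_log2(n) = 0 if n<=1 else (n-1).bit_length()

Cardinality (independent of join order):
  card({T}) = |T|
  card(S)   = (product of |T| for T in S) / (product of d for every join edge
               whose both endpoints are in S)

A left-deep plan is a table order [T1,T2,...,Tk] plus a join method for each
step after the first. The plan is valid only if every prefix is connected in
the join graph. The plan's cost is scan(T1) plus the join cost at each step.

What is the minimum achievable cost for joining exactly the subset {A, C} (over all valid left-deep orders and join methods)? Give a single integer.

Selinger DP over subsets of {A,C}:
  {A}: scan cost=120, card=120
  {C}: scan cost=120, card=120
  {AC}: card=720; try (C,nl_idx)→1680, (A,nl_idx)→1680, (C,hash)→1920, (A,hash)→1920, (C,merge)→2040, (A,merge)→2040 …(+2); best=1680 via (C,nl_idx)

1680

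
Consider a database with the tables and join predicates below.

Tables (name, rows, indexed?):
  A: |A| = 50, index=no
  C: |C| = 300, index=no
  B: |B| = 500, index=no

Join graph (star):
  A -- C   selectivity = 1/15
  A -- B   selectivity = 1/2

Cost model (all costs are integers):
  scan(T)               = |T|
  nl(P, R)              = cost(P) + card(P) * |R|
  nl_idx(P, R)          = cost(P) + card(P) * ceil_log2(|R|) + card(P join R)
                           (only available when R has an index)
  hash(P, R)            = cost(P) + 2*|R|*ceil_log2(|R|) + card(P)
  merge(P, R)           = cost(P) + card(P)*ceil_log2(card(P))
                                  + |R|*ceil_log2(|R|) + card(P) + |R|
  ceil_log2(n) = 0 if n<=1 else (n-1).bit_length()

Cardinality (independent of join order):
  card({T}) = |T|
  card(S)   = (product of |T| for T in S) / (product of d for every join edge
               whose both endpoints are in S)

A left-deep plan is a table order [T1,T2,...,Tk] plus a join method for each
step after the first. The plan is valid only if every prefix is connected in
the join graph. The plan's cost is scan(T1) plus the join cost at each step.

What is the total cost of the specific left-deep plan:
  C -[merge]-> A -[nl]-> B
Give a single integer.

503650

step 1: scan C: cost=300, card=300
step 2: join A via merge
    card(P join A) = 300*50/(15) = 1000
    cost = 300 + 300*9 + 50*6 + 300 + 50 = 3650
step 3: join B via nl
    card(P join B) = 1000*500/(2) = 250000
    cost = 3650 + 1000*500 = 503650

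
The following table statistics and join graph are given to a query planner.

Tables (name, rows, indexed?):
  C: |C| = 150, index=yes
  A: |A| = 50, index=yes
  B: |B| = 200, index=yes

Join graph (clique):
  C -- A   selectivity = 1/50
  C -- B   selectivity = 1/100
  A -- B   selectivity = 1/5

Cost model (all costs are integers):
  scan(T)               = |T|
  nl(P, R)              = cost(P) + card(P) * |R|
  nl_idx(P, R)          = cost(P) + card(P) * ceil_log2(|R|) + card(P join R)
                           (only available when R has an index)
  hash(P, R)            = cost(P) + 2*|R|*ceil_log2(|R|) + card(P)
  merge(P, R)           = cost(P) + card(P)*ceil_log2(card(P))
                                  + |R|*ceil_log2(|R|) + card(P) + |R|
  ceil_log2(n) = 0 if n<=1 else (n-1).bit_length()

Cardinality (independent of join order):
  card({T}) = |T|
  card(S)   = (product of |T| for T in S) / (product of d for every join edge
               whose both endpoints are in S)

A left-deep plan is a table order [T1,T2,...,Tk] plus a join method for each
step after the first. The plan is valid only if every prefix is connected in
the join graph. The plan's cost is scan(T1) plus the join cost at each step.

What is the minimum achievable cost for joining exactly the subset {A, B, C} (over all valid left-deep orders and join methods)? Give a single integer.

Selinger DP over subsets of {A,B,C}:
  {C}: scan cost=150, card=150
  {A}: scan cost=50, card=50
  {B}: scan cost=200, card=200
  {AC}: card=150; try (C,nl_idx)→600, (A,hash)→900, (A,nl_idx)→1200, (C,merge)→1750, (A,merge)→1850, (C,hash)→2500 …(+2); best=600 via (C,nl_idx)
  {BC}: card=300; try (B,nl_idx)→1650, (C,nl_idx)→2100, (C,hash)→2800, (B,merge)→3300, (C,merge)→3350, (B,hash)→3500 …(+2); best=1650 via (B,nl_idx)
  {AB}: card=2000; try (A,hash)→1000, (B,merge)→2200, (A,merge)→2350, (B,nl_idx)→2450, (B,hash)→3300, (A,nl_idx)→3400 …(+2); best=1000 via (A,hash)
  {ABC}: card=60; try (B,nl_idx)→1860, (A,hash)→2550, (A,nl_idx)→3510, (B,merge)→3750, (B,hash)→3950, (A,merge)→5000 …(+6); best=1860 via (B,nl_idx)

1860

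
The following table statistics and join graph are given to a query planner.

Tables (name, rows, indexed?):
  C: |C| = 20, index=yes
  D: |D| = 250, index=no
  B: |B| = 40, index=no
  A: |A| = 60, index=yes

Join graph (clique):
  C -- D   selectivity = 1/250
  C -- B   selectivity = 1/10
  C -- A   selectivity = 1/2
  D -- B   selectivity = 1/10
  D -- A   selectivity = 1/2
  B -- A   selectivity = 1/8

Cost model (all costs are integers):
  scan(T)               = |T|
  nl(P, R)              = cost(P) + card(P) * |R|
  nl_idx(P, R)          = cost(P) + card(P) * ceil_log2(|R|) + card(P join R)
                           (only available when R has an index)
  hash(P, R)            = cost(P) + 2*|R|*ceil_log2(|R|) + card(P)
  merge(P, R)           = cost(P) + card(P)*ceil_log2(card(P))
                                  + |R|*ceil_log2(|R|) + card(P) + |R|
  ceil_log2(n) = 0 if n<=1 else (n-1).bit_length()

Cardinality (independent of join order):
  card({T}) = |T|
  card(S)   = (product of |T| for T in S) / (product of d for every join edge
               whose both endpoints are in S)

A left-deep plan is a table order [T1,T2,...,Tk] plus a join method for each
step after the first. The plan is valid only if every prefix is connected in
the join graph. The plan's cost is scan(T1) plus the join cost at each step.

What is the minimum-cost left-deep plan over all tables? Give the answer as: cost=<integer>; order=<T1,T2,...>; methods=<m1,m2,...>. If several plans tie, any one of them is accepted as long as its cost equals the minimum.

cost=1163; order=D,C,B,A; methods=hash,merge,nl_idx

Selinger DP (subsets sized 1..n):
  {C}: scan cost=20, card=20
  {D}: scan cost=250, card=250
  {B}: scan cost=40, card=40
  {A}: scan cost=60, card=60
  {CD}: card=20; try (C,hash)→700, (C,nl_idx)→1520, (D,merge)→2390, (C,merge)→2620, (D,hash)→4040, (D,nl)→5020 …(+1); best=700 via (C,hash)
  {BC}: card=80; try (C,hash)→280, (C,nl_idx)→320, (B,merge)→420, (C,merge)→440, (B,hash)→520, (B,nl)→820 …(+1); best=280 via (C,hash)
  {AC}: card=600; try (C,hash)→320, (A,merge)→560, (C,merge)→600, (A,nl_idx)→740, (A,hash)→760, (C,nl_idx)→960 …(+2); best=320 via (C,hash)
  {BD}: card=1000; try (B,hash)→980, (D,merge)→2570, (B,merge)→2780, (D,hash)→4080, (D,nl)→10040, (B,nl)→10250; best=980 via (B,hash)
  {AD}: card=7500; try (A,hash)→1220, (D,merge)→2730, (A,merge)→2920, (D,hash)→4120, (A,nl_idx)→9250, (D,nl)→15060 …(+1); best=1220 via (A,hash)
  {AB}: card=300; try (A,nl_idx)→580, (B,hash)→600, (A,merge)→740, (B,merge)→760, (A,hash)→800, (A,nl)→2440 …(+1); best=580 via (A,nl_idx)
  {BCD}: card=8; try (B,merge)→1100, (B,hash)→1200, (B,nl)→1500, (C,hash)→2180, (D,merge)→3170, (D,hash)→4360 …(+4); best=1100 via (B,merge)
  {ACD}: card=300; try (A,nl_idx)→1120, (A,merge)→1240, (A,hash)→1440, (A,nl)→1900, (D,hash)→4920, (C,hash)→8920 …(+5); best=1120 via (A,nl_idx)
  {ABC}: card=300; try (A,nl_idx)→1060, (C,hash)→1080, (A,hash)→1080, (A,merge)→1340, (B,hash)→1400, (C,nl_idx)→2380 …(+5); best=1060 via (A,nl_idx)
  {ABD}: card=3750; try (A,hash)→2700, (D,hash)→4880, (D,merge)→5830, (B,hash)→9200, (A,nl_idx)→10730, (A,merge)→12400 …(+4); best=2700 via (A,hash)
  {ABCD}: card=15; try (A,nl_idx)→1163, (A,merge)→1552, (A,nl)→1580, (A,hash)→1828, (B,hash)→1900, (B,merge)→4400 …(+8); best=1163 via (A,nl_idx)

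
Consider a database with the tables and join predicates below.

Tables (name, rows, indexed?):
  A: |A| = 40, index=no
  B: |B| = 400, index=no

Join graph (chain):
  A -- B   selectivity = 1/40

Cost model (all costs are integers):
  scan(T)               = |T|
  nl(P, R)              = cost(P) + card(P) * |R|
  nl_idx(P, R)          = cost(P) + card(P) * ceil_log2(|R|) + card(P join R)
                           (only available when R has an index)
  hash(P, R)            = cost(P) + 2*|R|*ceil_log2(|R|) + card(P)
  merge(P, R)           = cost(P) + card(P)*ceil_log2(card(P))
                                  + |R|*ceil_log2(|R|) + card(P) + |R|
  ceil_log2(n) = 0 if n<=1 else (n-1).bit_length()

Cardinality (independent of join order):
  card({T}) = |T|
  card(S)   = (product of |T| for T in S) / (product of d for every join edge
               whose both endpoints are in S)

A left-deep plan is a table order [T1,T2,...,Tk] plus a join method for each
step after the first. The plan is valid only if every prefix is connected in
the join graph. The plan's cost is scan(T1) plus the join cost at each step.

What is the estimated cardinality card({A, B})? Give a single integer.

Tables in S: A(40), B(400)
Edges inside S: A-B(d=40)
numerator = 40 * 400 = 16000
denominator = 40 = 40
card(S) = 16000 / 40 = 400

400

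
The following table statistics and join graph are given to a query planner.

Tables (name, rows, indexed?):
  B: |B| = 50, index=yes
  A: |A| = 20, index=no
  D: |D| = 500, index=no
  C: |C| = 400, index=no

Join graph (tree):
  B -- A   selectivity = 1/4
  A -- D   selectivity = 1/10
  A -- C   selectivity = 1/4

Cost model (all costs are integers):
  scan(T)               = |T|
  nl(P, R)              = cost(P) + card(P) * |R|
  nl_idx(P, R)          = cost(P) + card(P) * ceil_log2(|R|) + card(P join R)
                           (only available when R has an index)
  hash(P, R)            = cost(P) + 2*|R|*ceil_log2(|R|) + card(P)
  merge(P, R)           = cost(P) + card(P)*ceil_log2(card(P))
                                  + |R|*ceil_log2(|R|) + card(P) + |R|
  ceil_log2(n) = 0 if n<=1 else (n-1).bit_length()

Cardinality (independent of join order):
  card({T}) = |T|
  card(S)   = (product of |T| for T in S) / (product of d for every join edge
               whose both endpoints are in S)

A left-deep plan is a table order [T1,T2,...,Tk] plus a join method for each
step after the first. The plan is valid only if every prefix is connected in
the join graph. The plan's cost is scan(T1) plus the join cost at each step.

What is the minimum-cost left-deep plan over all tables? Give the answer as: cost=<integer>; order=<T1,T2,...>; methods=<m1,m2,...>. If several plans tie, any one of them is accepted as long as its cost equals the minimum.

Selinger DP (subsets sized 1..n):
  {B}: scan cost=50, card=50
  {A}: scan cost=20, card=20
  {D}: scan cost=500, card=500
  {C}: scan cost=400, card=400
  {AB}: card=250; try (A,hash)→300, (B,nl_idx)→390, (B,merge)→490, (A,merge)→520, (B,hash)→640, (B,nl)→1020 …(+1); best=300 via (A,hash)
  {AD}: card=1000; try (A,hash)→1200, (D,merge)→5140, (A,merge)→5620, (D,hash)→9040, (D,nl)→10020, (A,nl)→10500; best=1200 via (A,hash)
  {AC}: card=2000; try (A,hash)→1000, (C,merge)→4140, (A,merge)→4520, (C,hash)→7240, (C,nl)→8020, (A,nl)→8400; best=1000 via (A,hash)
  {ABD}: card=12500; try (B,hash)→2800, (D,merge)→7550, (D,hash)→9550, (B,merge)→12550, (B,nl_idx)→19700, (B,nl)→51200 …(+1); best=2800 via (B,hash)
  {ABC}: card=25000; try (B,hash)→3600, (C,merge)→6550, (C,hash)→7750, (B,merge)→25350, (B,nl_idx)→38000, (C,nl)→100300 …(+1); best=3600 via (B,hash)
  {ACD}: card=100000; try (C,hash)→9400, (D,hash)→12000, (C,merge)→16200, (D,merge)→30000, (C,nl)→401200, (D,nl)→1001000; best=9400 via (C,hash)
  {ABCD}: card=1250000; try (C,hash)→22500, (D,hash)→37600, (B,hash)→110000, (C,merge)→194300, (D,merge)→408600, (B,merge)→1809750 …(+4); best=22500 via (C,hash)

cost=22500; order=D,A,B,C; methods=hash,hash,hash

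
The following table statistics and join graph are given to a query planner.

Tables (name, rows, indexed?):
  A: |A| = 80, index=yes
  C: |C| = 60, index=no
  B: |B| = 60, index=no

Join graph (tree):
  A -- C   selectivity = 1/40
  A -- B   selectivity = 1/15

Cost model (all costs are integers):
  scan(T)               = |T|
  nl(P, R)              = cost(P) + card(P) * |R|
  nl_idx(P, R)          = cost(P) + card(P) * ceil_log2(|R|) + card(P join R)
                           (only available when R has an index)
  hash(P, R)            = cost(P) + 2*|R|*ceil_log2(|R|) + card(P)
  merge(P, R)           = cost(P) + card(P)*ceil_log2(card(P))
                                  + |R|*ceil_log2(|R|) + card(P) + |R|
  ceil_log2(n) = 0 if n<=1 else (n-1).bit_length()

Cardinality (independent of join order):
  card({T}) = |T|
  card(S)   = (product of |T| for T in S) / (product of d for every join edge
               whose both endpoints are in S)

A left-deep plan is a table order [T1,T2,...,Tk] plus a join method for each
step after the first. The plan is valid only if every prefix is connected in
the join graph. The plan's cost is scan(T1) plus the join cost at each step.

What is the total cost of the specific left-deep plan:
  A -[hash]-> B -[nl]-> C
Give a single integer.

20080

step 1: scan A: cost=80, card=80
step 2: join B via hash
    card(P join B) = 80*60/(15) = 320
    cost = 80 + 2*60*6 + 80 = 880
step 3: join C via nl
    card(P join C) = 320*60/(40) = 480
    cost = 880 + 320*60 = 20080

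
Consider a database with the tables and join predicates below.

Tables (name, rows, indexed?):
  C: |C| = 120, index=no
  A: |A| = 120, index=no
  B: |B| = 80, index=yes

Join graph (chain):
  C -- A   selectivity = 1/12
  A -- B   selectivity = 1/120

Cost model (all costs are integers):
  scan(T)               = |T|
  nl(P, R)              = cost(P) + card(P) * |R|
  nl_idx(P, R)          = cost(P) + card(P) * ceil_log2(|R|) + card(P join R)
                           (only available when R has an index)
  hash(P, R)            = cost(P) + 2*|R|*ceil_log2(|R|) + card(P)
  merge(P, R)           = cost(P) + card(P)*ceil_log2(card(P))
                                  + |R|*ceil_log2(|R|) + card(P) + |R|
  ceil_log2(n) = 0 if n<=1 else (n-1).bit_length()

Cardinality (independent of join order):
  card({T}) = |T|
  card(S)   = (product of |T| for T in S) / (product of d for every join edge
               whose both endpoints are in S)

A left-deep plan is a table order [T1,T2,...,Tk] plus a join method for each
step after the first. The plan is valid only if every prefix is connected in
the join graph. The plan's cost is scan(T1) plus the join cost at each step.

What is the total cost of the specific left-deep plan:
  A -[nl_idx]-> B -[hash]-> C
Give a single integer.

step 1: scan A: cost=120, card=120
step 2: join B via nl_idx
    card(P join B) = 120*80/(120) = 80
    cost = 120 + 120*7 + 80 = 1040
step 3: join C via hash
    card(P join C) = 80*120/(12) = 800
    cost = 1040 + 2*120*7 + 80 = 2800

2800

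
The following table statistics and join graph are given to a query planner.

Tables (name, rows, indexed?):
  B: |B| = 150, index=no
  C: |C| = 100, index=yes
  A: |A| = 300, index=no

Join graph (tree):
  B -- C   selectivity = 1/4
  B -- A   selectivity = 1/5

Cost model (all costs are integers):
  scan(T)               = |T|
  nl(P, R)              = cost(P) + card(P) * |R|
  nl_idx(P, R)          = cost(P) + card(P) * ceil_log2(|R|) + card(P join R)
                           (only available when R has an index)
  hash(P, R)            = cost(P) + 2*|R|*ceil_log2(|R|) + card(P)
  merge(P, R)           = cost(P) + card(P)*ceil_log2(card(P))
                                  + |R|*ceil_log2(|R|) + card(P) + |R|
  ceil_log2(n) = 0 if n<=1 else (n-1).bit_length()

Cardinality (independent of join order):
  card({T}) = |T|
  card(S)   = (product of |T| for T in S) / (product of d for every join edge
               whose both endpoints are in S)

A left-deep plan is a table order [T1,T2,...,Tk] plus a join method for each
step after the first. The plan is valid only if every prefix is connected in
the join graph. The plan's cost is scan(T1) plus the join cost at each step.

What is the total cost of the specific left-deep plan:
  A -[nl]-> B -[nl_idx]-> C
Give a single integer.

step 1: scan A: cost=300, card=300
step 2: join B via nl
    card(P join B) = 300*150/(5) = 9000
    cost = 300 + 300*150 = 45300
step 3: join C via nl_idx
    card(P join C) = 9000*100/(4) = 225000
    cost = 45300 + 9000*7 + 225000 = 333300

333300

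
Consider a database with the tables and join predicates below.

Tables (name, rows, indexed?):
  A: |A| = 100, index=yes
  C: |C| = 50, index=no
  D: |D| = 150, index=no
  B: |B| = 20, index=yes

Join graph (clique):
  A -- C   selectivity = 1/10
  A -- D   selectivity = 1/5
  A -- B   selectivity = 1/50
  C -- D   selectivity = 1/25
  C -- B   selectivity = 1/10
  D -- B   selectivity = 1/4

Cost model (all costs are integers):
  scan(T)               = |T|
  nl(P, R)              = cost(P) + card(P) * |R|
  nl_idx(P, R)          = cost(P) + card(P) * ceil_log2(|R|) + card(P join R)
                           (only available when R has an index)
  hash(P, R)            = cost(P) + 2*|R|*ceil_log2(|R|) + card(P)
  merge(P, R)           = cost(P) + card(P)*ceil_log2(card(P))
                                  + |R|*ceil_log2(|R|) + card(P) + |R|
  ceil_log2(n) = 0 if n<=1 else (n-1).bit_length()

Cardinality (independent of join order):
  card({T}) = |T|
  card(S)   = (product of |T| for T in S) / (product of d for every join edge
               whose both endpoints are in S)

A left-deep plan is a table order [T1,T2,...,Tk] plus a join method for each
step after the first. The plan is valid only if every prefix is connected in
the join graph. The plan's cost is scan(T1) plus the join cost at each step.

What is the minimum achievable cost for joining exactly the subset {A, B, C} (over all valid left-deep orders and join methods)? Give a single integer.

830

Selinger DP over subsets of {A,B,C}:
  {A}: scan cost=100, card=100
  {C}: scan cost=50, card=50
  {B}: scan cost=20, card=20
  {AC}: card=500; try (C,hash)→800, (A,nl_idx)→900, (A,merge)→1200, (C,merge)→1250, (A,hash)→1500, (A,nl)→5050 …(+1); best=800 via (C,hash)
  {AB}: card=40; try (A,nl_idx)→200, (B,hash)→400, (B,nl_idx)→640, (A,merge)→940, (B,merge)→1020, (A,hash)→1440 …(+2); best=200 via (A,nl_idx)
  {BC}: card=100; try (B,hash)→300, (B,nl_idx)→400, (C,merge)→490, (B,merge)→520, (C,hash)→640, (C,nl)→1020 …(+1); best=300 via (B,hash)
  {ABC}: card=20; try (C,merge)→830, (C,hash)→840, (A,nl_idx)→1020, (B,hash)→1500, (A,hash)→1800, (A,merge)→1900 …(+5); best=830 via (C,merge)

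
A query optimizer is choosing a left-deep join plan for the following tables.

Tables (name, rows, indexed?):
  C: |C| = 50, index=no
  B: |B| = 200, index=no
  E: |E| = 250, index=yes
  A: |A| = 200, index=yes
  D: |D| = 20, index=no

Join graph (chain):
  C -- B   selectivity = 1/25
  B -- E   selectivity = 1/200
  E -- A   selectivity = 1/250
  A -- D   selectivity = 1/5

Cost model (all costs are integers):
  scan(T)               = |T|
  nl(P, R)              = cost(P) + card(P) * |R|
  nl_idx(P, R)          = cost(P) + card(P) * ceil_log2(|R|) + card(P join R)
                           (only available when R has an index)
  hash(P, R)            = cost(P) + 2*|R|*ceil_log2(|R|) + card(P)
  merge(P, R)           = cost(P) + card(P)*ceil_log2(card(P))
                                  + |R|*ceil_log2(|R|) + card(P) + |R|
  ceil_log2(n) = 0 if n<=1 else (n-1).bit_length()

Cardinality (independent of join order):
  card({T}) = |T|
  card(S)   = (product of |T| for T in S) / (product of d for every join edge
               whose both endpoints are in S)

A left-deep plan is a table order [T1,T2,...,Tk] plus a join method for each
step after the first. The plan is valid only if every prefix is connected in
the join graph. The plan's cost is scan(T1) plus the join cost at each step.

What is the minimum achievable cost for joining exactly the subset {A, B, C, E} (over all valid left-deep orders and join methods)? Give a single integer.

5050

Selinger DP over subsets of {A,B,C,E}:
  {C}: scan cost=50, card=50
  {B}: scan cost=200, card=200
  {E}: scan cost=250, card=250
  {A}: scan cost=200, card=200
  {BC}: card=400; try (C,hash)→1000, (B,merge)→2200, (C,merge)→2350, (B,hash)→3300, (B,nl)→10050, (C,nl)→10200; best=1000 via (C,hash)
  {BE}: card=250; try (E,nl_idx)→2050, (B,hash)→3700, (E,merge)→4250, (B,merge)→4300, (E,hash)→4400, (E,nl)→50200 …(+1); best=2050 via (E,nl_idx)
  {AE}: card=200; try (E,nl_idx)→2000, (A,nl_idx)→2450, (A,hash)→3700, (E,merge)→4250, (A,merge)→4300, (E,hash)→4400 …(+2); best=2000 via (E,nl_idx)
  {BCE}: card=500; try (C,hash)→2900, (C,merge)→4650, (E,nl_idx)→4700, (E,hash)→5400, (E,merge)→7250, (C,nl)→14550 …(+1); best=2900 via (C,hash)
  {ABE}: card=200; try (A,nl_idx)→4250, (B,hash)→5400, (A,hash)→5500, (B,merge)→5600, (A,merge)→6100, (B,nl)→42000 …(+1); best=4250 via (A,nl_idx)
  {ABCE}: card=400; try (C,hash)→5050, (C,merge)→6400, (A,hash)→6600, (A,nl_idx)→7300, (A,merge)→9700, (C,nl)→14250 …(+1); best=5050 via (C,hash)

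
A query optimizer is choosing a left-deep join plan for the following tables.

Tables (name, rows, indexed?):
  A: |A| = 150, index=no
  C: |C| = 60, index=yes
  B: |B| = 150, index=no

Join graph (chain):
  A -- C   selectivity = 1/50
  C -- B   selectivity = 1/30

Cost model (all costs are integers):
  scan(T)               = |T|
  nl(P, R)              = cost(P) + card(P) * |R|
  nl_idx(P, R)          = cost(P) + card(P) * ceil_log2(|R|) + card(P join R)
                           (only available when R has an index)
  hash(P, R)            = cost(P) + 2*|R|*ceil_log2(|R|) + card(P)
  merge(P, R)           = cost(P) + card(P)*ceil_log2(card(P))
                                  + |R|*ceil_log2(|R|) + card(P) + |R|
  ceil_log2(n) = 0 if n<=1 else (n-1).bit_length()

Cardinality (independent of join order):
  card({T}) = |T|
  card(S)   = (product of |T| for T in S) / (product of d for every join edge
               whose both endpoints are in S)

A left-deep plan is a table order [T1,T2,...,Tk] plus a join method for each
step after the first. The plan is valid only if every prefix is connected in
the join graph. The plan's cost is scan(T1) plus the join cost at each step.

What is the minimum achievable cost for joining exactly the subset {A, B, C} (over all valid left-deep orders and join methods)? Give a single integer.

3600

Selinger DP over subsets of {A,B,C}:
  {A}: scan cost=150, card=150
  {C}: scan cost=60, card=60
  {B}: scan cost=150, card=150
  {AC}: card=180; try (C,hash)→1020, (C,nl_idx)→1230, (A,merge)→1830, (C,merge)→1920, (A,hash)→2520, (A,nl)→9060 …(+1); best=1020 via (C,hash)
  {BC}: card=300; try (C,hash)→1020, (C,nl_idx)→1350, (B,merge)→1830, (C,merge)→1920, (B,hash)→2520, (B,nl)→9060 …(+1); best=1020 via (C,hash)
  {ABC}: card=900; try (B,hash)→3600, (A,hash)→3720, (B,merge)→3990, (A,merge)→5370, (B,nl)→28020, (A,nl)→46020; best=3600 via (B,hash)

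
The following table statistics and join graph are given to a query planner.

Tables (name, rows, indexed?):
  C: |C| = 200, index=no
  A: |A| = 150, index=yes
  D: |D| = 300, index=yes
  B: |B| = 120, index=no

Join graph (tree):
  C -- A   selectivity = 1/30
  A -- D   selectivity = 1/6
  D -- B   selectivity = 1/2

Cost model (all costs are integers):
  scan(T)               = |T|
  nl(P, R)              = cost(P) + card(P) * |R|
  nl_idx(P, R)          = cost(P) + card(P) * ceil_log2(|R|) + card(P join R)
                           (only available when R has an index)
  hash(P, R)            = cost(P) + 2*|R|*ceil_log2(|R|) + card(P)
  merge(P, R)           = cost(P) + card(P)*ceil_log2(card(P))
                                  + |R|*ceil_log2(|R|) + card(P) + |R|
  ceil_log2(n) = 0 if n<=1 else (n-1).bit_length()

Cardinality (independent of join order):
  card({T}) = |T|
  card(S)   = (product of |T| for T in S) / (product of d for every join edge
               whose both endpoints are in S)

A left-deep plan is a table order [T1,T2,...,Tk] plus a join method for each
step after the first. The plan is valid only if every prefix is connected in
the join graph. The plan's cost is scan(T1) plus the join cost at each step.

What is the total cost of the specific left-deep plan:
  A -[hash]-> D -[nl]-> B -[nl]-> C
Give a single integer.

step 1: scan A: cost=150, card=150
step 2: join D via hash
    card(P join D) = 150*300/(6) = 7500
    cost = 150 + 2*300*9 + 150 = 5700
step 3: join B via nl
    card(P join B) = 7500*120/(2) = 450000
    cost = 5700 + 7500*120 = 905700
step 4: join C via nl
    card(P join C) = 450000*200/(30) = 3000000
    cost = 905700 + 450000*200 = 90905700

90905700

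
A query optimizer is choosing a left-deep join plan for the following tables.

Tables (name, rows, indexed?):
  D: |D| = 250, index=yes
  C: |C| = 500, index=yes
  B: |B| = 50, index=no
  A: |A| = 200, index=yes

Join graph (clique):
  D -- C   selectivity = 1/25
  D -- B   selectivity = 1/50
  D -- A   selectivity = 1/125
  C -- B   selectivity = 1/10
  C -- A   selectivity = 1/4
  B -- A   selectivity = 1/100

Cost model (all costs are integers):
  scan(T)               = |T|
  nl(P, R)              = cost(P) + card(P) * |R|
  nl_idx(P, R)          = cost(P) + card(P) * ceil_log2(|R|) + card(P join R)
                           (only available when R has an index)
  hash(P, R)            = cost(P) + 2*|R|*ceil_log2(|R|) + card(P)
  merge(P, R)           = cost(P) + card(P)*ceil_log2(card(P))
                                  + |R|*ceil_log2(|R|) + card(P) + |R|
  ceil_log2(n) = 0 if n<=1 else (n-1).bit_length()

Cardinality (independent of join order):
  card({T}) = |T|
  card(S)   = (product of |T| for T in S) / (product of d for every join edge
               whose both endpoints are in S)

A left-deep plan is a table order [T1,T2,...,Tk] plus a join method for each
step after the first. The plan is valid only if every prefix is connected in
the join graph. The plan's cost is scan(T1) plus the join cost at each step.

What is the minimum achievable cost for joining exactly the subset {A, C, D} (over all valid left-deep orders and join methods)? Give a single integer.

7800

Selinger DP over subsets of {A,C,D}:
  {D}: scan cost=250, card=250
  {C}: scan cost=500, card=500
  {A}: scan cost=200, card=200
  {CD}: card=5000; try (D,hash)→5000, (C,merge)→7500, (C,nl_idx)→7500, (D,merge)→7750, (D,nl_idx)→9500, (C,hash)→9500 …(+2); best=5000 via (D,hash)
  {AD}: card=400; try (D,nl_idx)→2200, (A,nl_idx)→2650, (A,hash)→3700, (D,merge)→4250, (A,merge)→4300, (D,hash)→4400 …(+2); best=2200 via (D,nl_idx)
  {AC}: card=25000; try (A,hash)→4200, (C,merge)→7000, (A,merge)→7300, (C,hash)→9400, (C,nl_idx)→27000, (A,nl_idx)→29500 …(+2); best=4200 via (A,hash)
  {ACD}: card=2000; try (C,nl_idx)→7800, (C,merge)→11200, (C,hash)→11600, (A,hash)→13200, (D,hash)→33200, (A,nl_idx)→47000 …(+6); best=7800 via (C,nl_idx)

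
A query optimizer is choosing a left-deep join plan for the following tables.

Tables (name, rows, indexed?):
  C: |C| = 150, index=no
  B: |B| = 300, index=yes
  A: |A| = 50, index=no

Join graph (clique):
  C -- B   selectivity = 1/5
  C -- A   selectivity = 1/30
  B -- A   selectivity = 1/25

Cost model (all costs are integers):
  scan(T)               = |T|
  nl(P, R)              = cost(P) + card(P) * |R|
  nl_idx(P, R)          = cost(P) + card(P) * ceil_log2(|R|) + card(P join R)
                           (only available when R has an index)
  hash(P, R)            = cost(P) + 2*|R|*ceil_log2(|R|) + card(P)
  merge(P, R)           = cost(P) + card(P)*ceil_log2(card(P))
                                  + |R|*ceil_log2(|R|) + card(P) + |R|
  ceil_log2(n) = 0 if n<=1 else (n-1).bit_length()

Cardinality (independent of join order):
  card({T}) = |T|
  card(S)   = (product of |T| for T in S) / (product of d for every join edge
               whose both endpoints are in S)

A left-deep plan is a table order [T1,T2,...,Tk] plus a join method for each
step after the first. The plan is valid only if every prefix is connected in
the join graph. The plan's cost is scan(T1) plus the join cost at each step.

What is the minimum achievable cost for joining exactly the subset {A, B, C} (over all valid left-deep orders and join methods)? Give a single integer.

3750

Selinger DP over subsets of {A,B,C}:
  {C}: scan cost=150, card=150
  {B}: scan cost=300, card=300
  {A}: scan cost=50, card=50
  {BC}: card=9000; try (C,hash)→3000, (B,merge)→4500, (C,merge)→4650, (B,hash)→5700, (B,nl_idx)→10500, (B,nl)→45150 …(+1); best=3000 via (C,hash)
  {AC}: card=250; try (A,hash)→900, (C,merge)→1750, (A,merge)→1850, (C,hash)→2500, (C,nl)→7550, (A,nl)→7650; best=900 via (A,hash)
  {AB}: card=600; try (B,nl_idx)→1100, (A,hash)→1200, (B,merge)→3400, (A,merge)→3650, (B,hash)→5500, (B,nl)→15050 …(+1); best=1100 via (B,nl_idx)
  {ABC}: card=600; try (B,nl_idx)→3750, (C,hash)→4100, (B,merge)→6150, (B,hash)→6550, (C,merge)→9050, (A,hash)→12600 …(+4); best=3750 via (B,nl_idx)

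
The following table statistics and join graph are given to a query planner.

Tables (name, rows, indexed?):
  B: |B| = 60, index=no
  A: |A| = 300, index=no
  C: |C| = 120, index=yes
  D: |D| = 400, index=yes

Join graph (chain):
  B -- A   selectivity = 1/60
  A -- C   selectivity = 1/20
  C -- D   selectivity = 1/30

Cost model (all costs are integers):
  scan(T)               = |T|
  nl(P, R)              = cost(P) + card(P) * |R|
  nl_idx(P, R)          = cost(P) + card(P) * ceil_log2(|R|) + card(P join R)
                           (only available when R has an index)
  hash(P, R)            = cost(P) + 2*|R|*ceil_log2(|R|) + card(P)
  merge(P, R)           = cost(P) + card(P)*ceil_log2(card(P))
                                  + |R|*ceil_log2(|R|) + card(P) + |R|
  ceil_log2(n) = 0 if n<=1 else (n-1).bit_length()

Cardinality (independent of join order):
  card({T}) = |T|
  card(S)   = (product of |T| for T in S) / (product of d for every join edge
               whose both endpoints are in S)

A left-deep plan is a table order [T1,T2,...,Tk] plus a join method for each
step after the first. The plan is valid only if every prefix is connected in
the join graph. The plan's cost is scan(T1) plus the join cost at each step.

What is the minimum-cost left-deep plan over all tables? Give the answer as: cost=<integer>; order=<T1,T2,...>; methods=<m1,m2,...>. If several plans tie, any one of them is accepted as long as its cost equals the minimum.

Selinger DP (subsets sized 1..n):
  {B}: scan cost=60, card=60
  {A}: scan cost=300, card=300
  {C}: scan cost=120, card=120
  {D}: scan cost=400, card=400
  {AB}: card=300; try (B,hash)→1320, (A,merge)→3480, (B,merge)→3720, (A,hash)→5520, (A,nl)→18060, (B,nl)→18300; best=1320 via (B,hash)
  {AC}: card=1800; try (C,hash)→2280, (A,merge)→4080, (C,nl_idx)→4200, (C,merge)→4260, (A,hash)→5640, (A,nl)→36120 …(+1); best=2280 via (C,hash)
  {CD}: card=1600; try (C,hash)→2480, (D,nl_idx)→2800, (C,nl_idx)→4800, (D,merge)→5080, (C,merge)→5360, (D,hash)→7440 …(+2); best=2480 via (C,hash)
  {ABC}: card=1800; try (C,hash)→3300, (B,hash)→4800, (C,nl_idx)→5220, (C,merge)→5280, (B,merge)→24300, (C,nl)→37320 …(+1); best=3300 via (C,hash)
  {ACD}: card=24000; try (A,hash)→9480, (D,hash)→11280, (A,merge)→24680, (D,merge)→27880, (D,nl_idx)→42480, (A,nl)→482480 …(+1); best=9480 via (A,hash)
  {ABCD}: card=24000; try (D,hash)→12300, (D,merge)→28900, (B,hash)→34200, (D,nl_idx)→43500, (B,merge)→393900, (D,nl)→723300 …(+1); best=12300 via (D,hash)

cost=12300; order=A,B,C,D; methods=hash,hash,hash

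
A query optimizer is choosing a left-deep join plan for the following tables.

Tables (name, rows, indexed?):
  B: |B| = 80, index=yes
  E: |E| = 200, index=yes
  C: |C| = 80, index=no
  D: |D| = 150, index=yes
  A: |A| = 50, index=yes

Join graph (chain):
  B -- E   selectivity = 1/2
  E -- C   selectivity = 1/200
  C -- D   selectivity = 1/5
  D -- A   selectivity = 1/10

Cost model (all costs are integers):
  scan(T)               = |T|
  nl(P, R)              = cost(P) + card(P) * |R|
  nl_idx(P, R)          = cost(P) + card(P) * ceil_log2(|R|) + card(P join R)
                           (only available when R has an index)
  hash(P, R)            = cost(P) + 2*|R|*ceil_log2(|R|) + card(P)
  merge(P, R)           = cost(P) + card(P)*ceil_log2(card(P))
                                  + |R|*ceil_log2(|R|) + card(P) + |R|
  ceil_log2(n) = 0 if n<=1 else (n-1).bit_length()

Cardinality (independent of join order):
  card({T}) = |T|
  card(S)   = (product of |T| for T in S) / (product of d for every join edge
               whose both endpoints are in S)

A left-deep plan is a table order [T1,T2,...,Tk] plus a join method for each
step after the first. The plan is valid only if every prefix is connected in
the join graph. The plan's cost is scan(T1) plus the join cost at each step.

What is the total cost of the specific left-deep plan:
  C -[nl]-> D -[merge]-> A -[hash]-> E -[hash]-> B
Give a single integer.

71950

step 1: scan C: cost=80, card=80
step 2: join D via nl
    card(P join D) = 80*150/(5) = 2400
    cost = 80 + 80*150 = 12080
step 3: join A via merge
    card(P join A) = 2400*50/(10) = 12000
    cost = 12080 + 2400*12 + 50*6 + 2400 + 50 = 43630
step 4: join E via hash
    card(P join E) = 12000*200/(200) = 12000
    cost = 43630 + 2*200*8 + 12000 = 58830
step 5: join B via hash
    card(P join B) = 12000*80/(2) = 480000
    cost = 58830 + 2*80*7 + 12000 = 71950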